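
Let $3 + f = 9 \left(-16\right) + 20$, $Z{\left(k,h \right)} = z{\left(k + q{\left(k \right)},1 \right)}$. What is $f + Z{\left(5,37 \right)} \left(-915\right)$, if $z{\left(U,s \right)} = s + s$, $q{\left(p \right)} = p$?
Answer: $-1957$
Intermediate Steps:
$z{\left(U,s \right)} = 2 s$
$Z{\left(k,h \right)} = 2$ ($Z{\left(k,h \right)} = 2 \cdot 1 = 2$)
$f = -127$ ($f = -3 + \left(9 \left(-16\right) + 20\right) = -3 + \left(-144 + 20\right) = -3 - 124 = -127$)
$f + Z{\left(5,37 \right)} \left(-915\right) = -127 + 2 \left(-915\right) = -127 - 1830 = -1957$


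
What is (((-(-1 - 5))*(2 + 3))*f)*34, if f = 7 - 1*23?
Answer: -16320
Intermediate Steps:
f = -16 (f = 7 - 23 = -16)
(((-(-1 - 5))*(2 + 3))*f)*34 = (((-(-1 - 5))*(2 + 3))*(-16))*34 = ((-1*(-6)*5)*(-16))*34 = ((6*5)*(-16))*34 = (30*(-16))*34 = -480*34 = -16320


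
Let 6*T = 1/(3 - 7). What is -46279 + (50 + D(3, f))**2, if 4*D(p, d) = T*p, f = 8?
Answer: -44832895/1024 ≈ -43782.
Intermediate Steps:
T = -1/24 (T = 1/(6*(3 - 7)) = (1/6)/(-4) = (1/6)*(-1/4) = -1/24 ≈ -0.041667)
D(p, d) = -p/96 (D(p, d) = (-p/24)/4 = -p/96)
-46279 + (50 + D(3, f))**2 = -46279 + (50 - 1/96*3)**2 = -46279 + (50 - 1/32)**2 = -46279 + (1599/32)**2 = -46279 + 2556801/1024 = -44832895/1024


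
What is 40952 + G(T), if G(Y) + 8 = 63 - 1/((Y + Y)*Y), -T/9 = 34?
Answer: 7679462903/187272 ≈ 41007.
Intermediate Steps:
T = -306 (T = -9*34 = -306)
G(Y) = 55 - 1/(2*Y²) (G(Y) = -8 + (63 - 1/((Y + Y)*Y)) = -8 + (63 - 1/((2*Y)*Y)) = -8 + (63 - 1/(2*Y)/Y) = -8 + (63 - 1/(2*Y²)) = 55 - 1/(2*Y²))
40952 + G(T) = 40952 + (55 - ½/(-306)²) = 40952 + (55 - ½*1/93636) = 40952 + (55 - 1/187272) = 40952 + 10299959/187272 = 7679462903/187272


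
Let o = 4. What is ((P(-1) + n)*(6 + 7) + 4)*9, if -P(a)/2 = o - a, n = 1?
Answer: -1017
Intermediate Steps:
P(a) = -8 + 2*a (P(a) = -2*(4 - a) = -8 + 2*a)
((P(-1) + n)*(6 + 7) + 4)*9 = (((-8 + 2*(-1)) + 1)*(6 + 7) + 4)*9 = (((-8 - 2) + 1)*13 + 4)*9 = ((-10 + 1)*13 + 4)*9 = (-9*13 + 4)*9 = (-117 + 4)*9 = -113*9 = -1017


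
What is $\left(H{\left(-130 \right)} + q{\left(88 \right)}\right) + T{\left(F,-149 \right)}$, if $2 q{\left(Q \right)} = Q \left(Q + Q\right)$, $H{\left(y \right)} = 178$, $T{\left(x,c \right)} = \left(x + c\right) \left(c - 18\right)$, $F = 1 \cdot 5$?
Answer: $31970$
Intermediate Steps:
$F = 5$
$T{\left(x,c \right)} = \left(-18 + c\right) \left(c + x\right)$ ($T{\left(x,c \right)} = \left(c + x\right) \left(-18 + c\right) = \left(-18 + c\right) \left(c + x\right)$)
$q{\left(Q \right)} = Q^{2}$ ($q{\left(Q \right)} = \frac{Q \left(Q + Q\right)}{2} = \frac{Q 2 Q}{2} = \frac{2 Q^{2}}{2} = Q^{2}$)
$\left(H{\left(-130 \right)} + q{\left(88 \right)}\right) + T{\left(F,-149 \right)} = \left(178 + 88^{2}\right) - \left(-1847 - 22201\right) = \left(178 + 7744\right) + \left(22201 + 2682 - 90 - 745\right) = 7922 + 24048 = 31970$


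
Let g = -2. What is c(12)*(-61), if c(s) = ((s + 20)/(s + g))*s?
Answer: -11712/5 ≈ -2342.4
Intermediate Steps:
c(s) = s*(20 + s)/(-2 + s) (c(s) = ((s + 20)/(s - 2))*s = ((20 + s)/(-2 + s))*s = s*(20 + s)/(-2 + s))
c(12)*(-61) = (12*(20 + 12)/(-2 + 12))*(-61) = (12*32/10)*(-61) = (12*(1/10)*32)*(-61) = (192/5)*(-61) = -11712/5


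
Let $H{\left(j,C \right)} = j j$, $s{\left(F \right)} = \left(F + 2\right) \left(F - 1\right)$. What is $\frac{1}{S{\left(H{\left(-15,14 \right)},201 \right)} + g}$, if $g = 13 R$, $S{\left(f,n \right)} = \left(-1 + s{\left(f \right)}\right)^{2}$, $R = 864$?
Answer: $\frac{1}{2585428641} \approx 3.8678 \cdot 10^{-10}$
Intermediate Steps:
$s{\left(F \right)} = \left(-1 + F\right) \left(2 + F\right)$ ($s{\left(F \right)} = \left(2 + F\right) \left(-1 + F\right) = \left(-1 + F\right) \left(2 + F\right)$)
$H{\left(j,C \right)} = j^{2}$
$S{\left(f,n \right)} = \left(-3 + f + f^{2}\right)^{2}$ ($S{\left(f,n \right)} = \left(-1 + \left(-2 + f + f^{2}\right)\right)^{2} = \left(-3 + f + f^{2}\right)^{2}$)
$g = 11232$ ($g = 13 \cdot 864 = 11232$)
$\frac{1}{S{\left(H{\left(-15,14 \right)},201 \right)} + g} = \frac{1}{\left(-3 + \left(-15\right)^{2} + \left(\left(-15\right)^{2}\right)^{2}\right)^{2} + 11232} = \frac{1}{\left(-3 + 225 + 225^{2}\right)^{2} + 11232} = \frac{1}{\left(-3 + 225 + 50625\right)^{2} + 11232} = \frac{1}{50847^{2} + 11232} = \frac{1}{2585417409 + 11232} = \frac{1}{2585428641}$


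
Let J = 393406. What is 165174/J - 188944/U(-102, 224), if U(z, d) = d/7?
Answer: -2322700553/393406 ≈ -5904.1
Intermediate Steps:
U(z, d) = d/7 (U(z, d) = d*(⅐) = d/7)
165174/J - 188944/U(-102, 224) = 165174/393406 - 188944/((⅐)*224) = 165174*(1/393406) - 188944/32 = 82587/196703 - 188944*1/32 = 82587/196703 - 11809/2 = -2322700553/393406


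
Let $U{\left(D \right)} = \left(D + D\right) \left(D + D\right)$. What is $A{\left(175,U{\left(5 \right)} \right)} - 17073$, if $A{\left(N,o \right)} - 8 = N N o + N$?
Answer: $3045610$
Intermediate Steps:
$U{\left(D \right)} = 4 D^{2}$ ($U{\left(D \right)} = 2 D 2 D = 4 D^{2}$)
$A{\left(N,o \right)} = 8 + N + o N^{2}$ ($A{\left(N,o \right)} = 8 + \left(N N o + N\right) = 8 + \left(N^{2} o + N\right) = 8 + \left(o N^{2} + N\right) = 8 + \left(N + o N^{2}\right) = 8 + N + o N^{2}$)
$A{\left(175,U{\left(5 \right)} \right)} - 17073 = \left(8 + 175 + 4 \cdot 5^{2} \cdot 175^{2}\right) - 17073 = \left(8 + 175 + 4 \cdot 25 \cdot 30625\right) - 17073 = \left(8 + 175 + 100 \cdot 30625\right) - 17073 = \left(8 + 175 + 3062500\right) - 17073 = 3062683 - 17073 = 3045610$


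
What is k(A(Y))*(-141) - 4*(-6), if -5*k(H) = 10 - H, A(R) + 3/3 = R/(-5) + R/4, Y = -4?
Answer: 8496/25 ≈ 339.84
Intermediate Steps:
A(R) = -1 + R/20 (A(R) = -1 + (R/(-5) + R/4) = -1 + (R*(-⅕) + R*(¼)) = -1 + (-R/5 + R/4) = -1 + R/20)
k(H) = -2 + H/5 (k(H) = -(10 - H)/5 = -2 + H/5)
k(A(Y))*(-141) - 4*(-6) = (-2 + (-1 + (1/20)*(-4))/5)*(-141) - 4*(-6) = (-2 + (-1 - ⅕)/5)*(-141) + 24 = (-2 + (⅕)*(-6/5))*(-141) + 24 = (-2 - 6/25)*(-141) + 24 = -56/25*(-141) + 24 = 7896/25 + 24 = 8496/25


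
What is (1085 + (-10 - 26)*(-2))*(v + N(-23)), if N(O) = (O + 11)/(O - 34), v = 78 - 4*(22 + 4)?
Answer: -566930/19 ≈ -29838.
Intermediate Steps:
v = -26 (v = 78 - 4*26 = 78 - 1*104 = 78 - 104 = -26)
N(O) = (11 + O)/(-34 + O)
(1085 + (-10 - 26)*(-2))*(v + N(-23)) = (1085 + (-10 - 26)*(-2))*(-26 + (11 - 23)/(-34 - 23)) = (1085 - 36*(-2))*(-26 - 12/(-57)) = (1085 + 72)*(-26 - 1/57*(-12)) = 1157*(-26 + 4/19) = 1157*(-490/19) = -566930/19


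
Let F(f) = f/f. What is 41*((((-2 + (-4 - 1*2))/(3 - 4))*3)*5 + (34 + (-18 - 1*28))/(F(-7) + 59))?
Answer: 24559/5 ≈ 4911.8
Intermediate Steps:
F(f) = 1
41*((((-2 + (-4 - 1*2))/(3 - 4))*3)*5 + (34 + (-18 - 1*28))/(F(-7) + 59)) = 41*((((-2 + (-4 - 1*2))/(3 - 4))*3)*5 + (34 + (-18 - 1*28))/(1 + 59)) = 41*((((-2 + (-4 - 2))/(-1))*3)*5 + (34 + (-18 - 28))/60) = 41*((((-2 - 6)*(-1))*3)*5 + (34 - 46)*(1/60)) = 41*((-8*(-1)*3)*5 - 12*1/60) = 41*((8*3)*5 - ⅕) = 41*(24*5 - ⅕) = 41*(120 - ⅕) = 41*(599/5) = 24559/5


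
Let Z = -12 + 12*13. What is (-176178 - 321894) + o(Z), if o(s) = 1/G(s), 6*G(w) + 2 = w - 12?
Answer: -32374677/65 ≈ -4.9807e+5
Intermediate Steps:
G(w) = -7/3 + w/6 (G(w) = -1/3 + (w - 12)/6 = -1/3 + (-12 + w)/6 = -1/3 + (-2 + w/6) = -7/3 + w/6)
Z = 144 (Z = -12 + 156 = 144)
o(s) = 1/(-7/3 + s/6)
(-176178 - 321894) + o(Z) = (-176178 - 321894) + 6/(-14 + 144) = -498072 + 6/130 = -498072 + 6*(1/130) = -498072 + 3/65 = -32374677/65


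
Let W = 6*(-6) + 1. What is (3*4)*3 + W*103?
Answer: -3569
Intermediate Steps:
W = -35 (W = -36 + 1 = -35)
(3*4)*3 + W*103 = (3*4)*3 - 35*103 = 12*3 - 3605 = 36 - 3605 = -3569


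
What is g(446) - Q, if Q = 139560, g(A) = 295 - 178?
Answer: -139443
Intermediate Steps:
g(A) = 117
g(446) - Q = 117 - 1*139560 = 117 - 139560 = -139443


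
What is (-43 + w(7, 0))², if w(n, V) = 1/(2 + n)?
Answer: 148996/81 ≈ 1839.5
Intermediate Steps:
(-43 + w(7, 0))² = (-43 + 1/(2 + 7))² = (-43 + 1/9)² = (-43 + ⅑)² = (-386/9)² = 148996/81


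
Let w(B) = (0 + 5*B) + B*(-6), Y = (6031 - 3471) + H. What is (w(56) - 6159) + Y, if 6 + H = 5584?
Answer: 1923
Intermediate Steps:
H = 5578 (H = -6 + 5584 = 5578)
Y = 8138 (Y = (6031 - 3471) + 5578 = 2560 + 5578 = 8138)
w(B) = -B (w(B) = 5*B - 6*B = -B)
(w(56) - 6159) + Y = (-1*56 - 6159) + 8138 = (-56 - 6159) + 8138 = -6215 + 8138 = 1923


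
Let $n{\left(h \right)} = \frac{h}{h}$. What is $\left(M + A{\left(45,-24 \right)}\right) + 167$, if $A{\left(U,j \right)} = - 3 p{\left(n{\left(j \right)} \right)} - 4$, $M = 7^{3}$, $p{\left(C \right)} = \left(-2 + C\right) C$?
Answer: $509$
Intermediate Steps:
$n{\left(h \right)} = 1$
$p{\left(C \right)} = C \left(-2 + C\right)$
$M = 343$
$A{\left(U,j \right)} = -1$ ($A{\left(U,j \right)} = - 3 \cdot 1 \left(-2 + 1\right) - 4 = - 3 \cdot 1 \left(-1\right) - 4 = \left(-3\right) \left(-1\right) - 4 = 3 - 4 = -1$)
$\left(M + A{\left(45,-24 \right)}\right) + 167 = \left(343 - 1\right) + 167 = 342 + 167 = 509$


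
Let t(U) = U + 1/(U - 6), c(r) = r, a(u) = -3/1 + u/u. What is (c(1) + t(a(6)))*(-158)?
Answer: 711/4 ≈ 177.75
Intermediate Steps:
a(u) = -2 (a(u) = -3*1 + 1 = -3 + 1 = -2)
t(U) = U + 1/(-6 + U)
(c(1) + t(a(6)))*(-158) = (1 + (1 + (-2)**2 - 6*(-2))/(-6 - 2))*(-158) = (1 + (1 + 4 + 12)/(-8))*(-158) = (1 - 1/8*17)*(-158) = (1 - 17/8)*(-158) = -9/8*(-158) = 711/4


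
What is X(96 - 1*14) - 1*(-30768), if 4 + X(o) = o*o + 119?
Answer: 37607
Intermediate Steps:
X(o) = 115 + o² (X(o) = -4 + (o*o + 119) = -4 + (o² + 119) = -4 + (119 + o²) = 115 + o²)
X(96 - 1*14) - 1*(-30768) = (115 + (96 - 1*14)²) - 1*(-30768) = (115 + (96 - 14)²) + 30768 = (115 + 82²) + 30768 = (115 + 6724) + 30768 = 6839 + 30768 = 37607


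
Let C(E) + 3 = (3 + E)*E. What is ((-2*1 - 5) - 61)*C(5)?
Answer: -2516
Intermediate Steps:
C(E) = -3 + E*(3 + E) (C(E) = -3 + (3 + E)*E = -3 + E*(3 + E))
((-2*1 - 5) - 61)*C(5) = ((-2*1 - 5) - 61)*(-3 + 5**2 + 3*5) = ((-2 - 5) - 61)*(-3 + 25 + 15) = (-7 - 61)*37 = -68*37 = -2516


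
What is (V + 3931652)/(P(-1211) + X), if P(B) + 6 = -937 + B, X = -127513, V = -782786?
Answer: -3148866/129667 ≈ -24.284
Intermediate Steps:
P(B) = -943 + B (P(B) = -6 + (-937 + B) = -943 + B)
(V + 3931652)/(P(-1211) + X) = (-782786 + 3931652)/((-943 - 1211) - 127513) = 3148866/(-2154 - 127513) = 3148866/(-129667) = 3148866*(-1/129667) = -3148866/129667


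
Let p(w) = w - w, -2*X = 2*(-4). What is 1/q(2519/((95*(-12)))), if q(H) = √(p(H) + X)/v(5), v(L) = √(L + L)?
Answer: √10/2 ≈ 1.5811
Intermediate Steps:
X = 4 (X = -(-4) = -½*(-8) = 4)
p(w) = 0
v(L) = √2*√L (v(L) = √(2*L) = √2*√L)
q(H) = √10/5 (q(H) = √(0 + 4)/((√2*√5)) = √4/(√10) = 2*(√10/10) = √10/5)
1/q(2519/((95*(-12)))) = 1/(√10/5) = √10/2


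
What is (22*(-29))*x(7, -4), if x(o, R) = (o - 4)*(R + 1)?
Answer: 5742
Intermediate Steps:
x(o, R) = (1 + R)*(-4 + o) (x(o, R) = (-4 + o)*(1 + R) = (1 + R)*(-4 + o))
(22*(-29))*x(7, -4) = (22*(-29))*(-4 + 7 - 4*(-4) - 4*7) = -638*(-4 + 7 + 16 - 28) = -638*(-9) = 5742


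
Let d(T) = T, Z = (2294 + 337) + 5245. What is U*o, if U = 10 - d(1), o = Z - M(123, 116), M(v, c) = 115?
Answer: 69849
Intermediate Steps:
Z = 7876 (Z = 2631 + 5245 = 7876)
o = 7761 (o = 7876 - 1*115 = 7876 - 115 = 7761)
U = 9 (U = 10 - 1*1 = 10 - 1 = 9)
U*o = 9*7761 = 69849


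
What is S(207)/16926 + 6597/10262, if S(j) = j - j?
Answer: 9/14 ≈ 0.64286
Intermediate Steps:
S(j) = 0
S(207)/16926 + 6597/10262 = 0/16926 + 6597/10262 = 0*(1/16926) + 6597*(1/10262) = 0 + 9/14 = 9/14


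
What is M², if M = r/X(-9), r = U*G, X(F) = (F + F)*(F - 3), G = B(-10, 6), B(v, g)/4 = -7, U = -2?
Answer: 49/729 ≈ 0.067215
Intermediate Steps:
B(v, g) = -28 (B(v, g) = 4*(-7) = -28)
G = -28
X(F) = 2*F*(-3 + F) (X(F) = (2*F)*(-3 + F) = 2*F*(-3 + F))
r = 56 (r = -2*(-28) = 56)
M = 7/27 (M = 56/((2*(-9)*(-3 - 9))) = 56/((2*(-9)*(-12))) = 56/216 = 56*(1/216) = 7/27 ≈ 0.25926)
M² = (7/27)² = 49/729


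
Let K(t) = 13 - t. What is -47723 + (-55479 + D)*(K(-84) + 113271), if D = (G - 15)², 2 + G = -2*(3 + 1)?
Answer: -6218735995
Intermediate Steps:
G = -10 (G = -2 - 2*(3 + 1) = -2 - 2*4 = -2 - 8 = -10)
D = 625 (D = (-10 - 15)² = (-25)² = 625)
-47723 + (-55479 + D)*(K(-84) + 113271) = -47723 + (-55479 + 625)*((13 - 1*(-84)) + 113271) = -47723 - 54854*((13 + 84) + 113271) = -47723 - 54854*(97 + 113271) = -47723 - 54854*113368 = -47723 - 6218688272 = -6218735995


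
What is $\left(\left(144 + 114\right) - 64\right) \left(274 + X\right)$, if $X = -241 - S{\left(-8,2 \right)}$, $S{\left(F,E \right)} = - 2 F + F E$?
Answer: $6402$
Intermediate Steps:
$S{\left(F,E \right)} = - 2 F + E F$
$X = -241$ ($X = -241 - - 8 \left(-2 + 2\right) = -241 - \left(-8\right) 0 = -241 - 0 = -241 + 0 = -241$)
$\left(\left(144 + 114\right) - 64\right) \left(274 + X\right) = \left(\left(144 + 114\right) - 64\right) \left(274 - 241\right) = \left(258 - 64\right) 33 = 194 \cdot 33 = 6402$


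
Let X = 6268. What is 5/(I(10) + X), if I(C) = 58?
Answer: 5/6326 ≈ 0.00079039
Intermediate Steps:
5/(I(10) + X) = 5/(58 + 6268) = 5/6326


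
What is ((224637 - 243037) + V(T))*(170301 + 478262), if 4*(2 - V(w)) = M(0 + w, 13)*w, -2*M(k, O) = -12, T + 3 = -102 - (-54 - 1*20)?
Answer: -23804207789/2 ≈ -1.1902e+10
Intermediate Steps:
T = -31 (T = -3 + (-102 - (-54 - 1*20)) = -3 + (-102 - (-54 - 20)) = -3 + (-102 - 1*(-74)) = -3 + (-102 + 74) = -3 - 28 = -31)
M(k, O) = 6 (M(k, O) = -½*(-12) = 6)
V(w) = 2 - 3*w/2
((224637 - 243037) + V(T))*(170301 + 478262) = ((224637 - 243037) + (2 - 3/2*(-31)))*(170301 + 478262) = (-18400 + (2 + 93/2))*648563 = (-18400 + 97/2)*648563 = -36703/2*648563 = -23804207789/2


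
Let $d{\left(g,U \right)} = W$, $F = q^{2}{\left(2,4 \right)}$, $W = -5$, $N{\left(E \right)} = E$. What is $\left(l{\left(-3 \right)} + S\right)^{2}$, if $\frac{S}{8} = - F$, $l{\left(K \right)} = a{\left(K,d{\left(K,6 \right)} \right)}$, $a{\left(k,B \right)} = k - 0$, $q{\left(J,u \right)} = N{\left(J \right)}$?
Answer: $1225$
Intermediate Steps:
$q{\left(J,u \right)} = J$
$F = 4$ ($F = 2^{2} = 4$)
$d{\left(g,U \right)} = -5$
$a{\left(k,B \right)} = k$ ($a{\left(k,B \right)} = k + 0 = k$)
$l{\left(K \right)} = K$
$S = -32$ ($S = 8 \left(\left(-1\right) 4\right) = 8 \left(-4\right) = -32$)
$\left(l{\left(-3 \right)} + S\right)^{2} = \left(-3 - 32\right)^{2} = \left(-35\right)^{2} = 1225$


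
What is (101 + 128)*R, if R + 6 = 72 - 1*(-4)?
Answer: 16030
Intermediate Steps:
R = 70 (R = -6 + (72 - 1*(-4)) = -6 + (72 + 4) = -6 + 76 = 70)
(101 + 128)*R = (101 + 128)*70 = 229*70 = 16030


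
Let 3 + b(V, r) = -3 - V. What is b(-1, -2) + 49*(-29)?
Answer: -1426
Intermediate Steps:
b(V, r) = -6 - V (b(V, r) = -3 + (-3 - V) = -6 - V)
b(-1, -2) + 49*(-29) = (-6 - 1*(-1)) + 49*(-29) = (-6 + 1) - 1421 = -5 - 1421 = -1426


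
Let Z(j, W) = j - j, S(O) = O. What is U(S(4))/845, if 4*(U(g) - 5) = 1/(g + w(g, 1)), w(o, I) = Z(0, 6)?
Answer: 81/13520 ≈ 0.0059911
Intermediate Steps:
Z(j, W) = 0
w(o, I) = 0
U(g) = 5 + 1/(4*g) (U(g) = 5 + 1/(4*(g + 0)) = 5 + 1/(4*g))
U(S(4))/845 = (5 + (1/4)/4)/845 = (5 + (1/4)*(1/4))*(1/845) = (5 + 1/16)*(1/845) = (81/16)*(1/845) = 81/13520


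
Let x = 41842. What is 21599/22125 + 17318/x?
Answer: 643453054/462877125 ≈ 1.3901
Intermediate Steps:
21599/22125 + 17318/x = 21599/22125 + 17318/41842 = 21599*(1/22125) + 17318*(1/41842) = 21599/22125 + 8659/20921 = 643453054/462877125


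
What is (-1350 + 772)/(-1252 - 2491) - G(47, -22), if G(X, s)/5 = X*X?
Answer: -41340857/3743 ≈ -11045.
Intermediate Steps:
G(X, s) = 5*X² (G(X, s) = 5*(X*X) = 5*X²)
(-1350 + 772)/(-1252 - 2491) - G(47, -22) = (-1350 + 772)/(-1252 - 2491) - 5*47² = -578/(-3743) - 5*2209 = -578*(-1/3743) - 1*11045 = 578/3743 - 11045 = -41340857/3743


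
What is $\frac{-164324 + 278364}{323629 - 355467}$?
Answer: $- \frac{57020}{15919} \approx -3.5819$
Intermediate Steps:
$\frac{-164324 + 278364}{323629 - 355467} = \frac{114040}{-31838} = 114040 \left(- \frac{1}{31838}\right) = - \frac{57020}{15919}$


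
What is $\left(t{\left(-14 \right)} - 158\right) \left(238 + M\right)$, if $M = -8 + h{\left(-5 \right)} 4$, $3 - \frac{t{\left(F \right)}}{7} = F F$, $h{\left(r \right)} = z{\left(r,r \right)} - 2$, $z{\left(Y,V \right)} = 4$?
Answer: $-359142$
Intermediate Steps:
$h{\left(r \right)} = 2$ ($h{\left(r \right)} = 4 - 2 = 2$)
$t{\left(F \right)} = 21 - 7 F^{2}$ ($t{\left(F \right)} = 21 - 7 F F = 21 - 7 F^{2}$)
$M = 0$ ($M = -8 + 2 \cdot 4 = -8 + 8 = 0$)
$\left(t{\left(-14 \right)} - 158\right) \left(238 + M\right) = \left(\left(21 - 7 \left(-14\right)^{2}\right) - 158\right) \left(238 + 0\right) = \left(\left(21 - 1372\right) - 158\right) 238 = \left(-1351 - 158\right) 238 = \left(-1509\right) 238 = -359142$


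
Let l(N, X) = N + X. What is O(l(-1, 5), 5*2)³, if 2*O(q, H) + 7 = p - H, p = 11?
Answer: -27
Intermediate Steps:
O(q, H) = 2 - H/2 (O(q, H) = -7/2 + (11 - H)/2 = -7/2 + (11/2 - H/2) = 2 - H/2)
O(l(-1, 5), 5*2)³ = (2 - 5*2/2)³ = (2 - ½*10)³ = (2 - 5)³ = (-3)³ = -27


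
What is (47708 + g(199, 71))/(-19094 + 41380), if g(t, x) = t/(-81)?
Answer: 3864149/1805166 ≈ 2.1406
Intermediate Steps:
g(t, x) = -t/81 (g(t, x) = t*(-1/81) = -t/81)
(47708 + g(199, 71))/(-19094 + 41380) = (47708 - 1/81*199)/(-19094 + 41380) = (47708 - 199/81)/22286 = (3864149/81)*(1/22286) = 3864149/1805166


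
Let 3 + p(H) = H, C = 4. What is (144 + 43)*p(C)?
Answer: 187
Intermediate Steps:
p(H) = -3 + H
(144 + 43)*p(C) = (144 + 43)*(-3 + 4) = 187*1 = 187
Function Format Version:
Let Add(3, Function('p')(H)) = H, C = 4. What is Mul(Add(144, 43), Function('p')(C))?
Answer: 187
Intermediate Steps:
Function('p')(H) = Add(-3, H)
Mul(Add(144, 43), Function('p')(C)) = Mul(Add(144, 43), Add(-3, 4)) = Mul(187, 1) = 187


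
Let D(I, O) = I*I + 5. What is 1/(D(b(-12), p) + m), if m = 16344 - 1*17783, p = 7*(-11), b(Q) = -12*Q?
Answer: 1/19302 ≈ 5.1808e-5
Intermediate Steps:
p = -77
D(I, O) = 5 + I**2 (D(I, O) = I**2 + 5 = 5 + I**2)
m = -1439 (m = 16344 - 17783 = -1439)
1/(D(b(-12), p) + m) = 1/((5 + (-12*(-12))**2) - 1439) = 1/((5 + 144**2) - 1439) = 1/((5 + 20736) - 1439) = 1/(20741 - 1439) = 1/19302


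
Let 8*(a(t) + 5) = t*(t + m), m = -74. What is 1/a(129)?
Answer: 8/7055 ≈ 0.0011339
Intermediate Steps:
a(t) = -5 + t*(-74 + t)/8 (a(t) = -5 + (t*(t - 74))/8 = -5 + (t*(-74 + t))/8 = -5 + t*(-74 + t)/8)
1/a(129) = 1/(-5 - 37/4*129 + (⅛)*129²) = 1/(-5 - 4773/4 + (⅛)*16641) = 1/(-5 - 4773/4 + 16641/8) = 1/(7055/8) = 8/7055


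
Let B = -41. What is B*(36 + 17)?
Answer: -2173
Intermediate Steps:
B*(36 + 17) = -41*(36 + 17) = -41*53 = -2173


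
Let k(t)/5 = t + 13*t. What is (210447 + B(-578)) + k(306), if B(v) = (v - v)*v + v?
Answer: 231289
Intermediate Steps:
B(v) = v (B(v) = 0*v + v = 0 + v = v)
k(t) = 70*t (k(t) = 5*(t + 13*t) = 5*(14*t) = 70*t)
(210447 + B(-578)) + k(306) = (210447 - 578) + 70*306 = 209869 + 21420 = 231289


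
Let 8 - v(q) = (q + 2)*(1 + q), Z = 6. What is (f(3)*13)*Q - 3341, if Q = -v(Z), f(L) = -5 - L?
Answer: -8333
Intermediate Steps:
v(q) = 8 - (1 + q)*(2 + q) (v(q) = 8 - (q + 2)*(1 + q) = 8 - (2 + q)*(1 + q) = 8 - (1 + q)*(2 + q))
Q = 48 (Q = -(6 - 1*6² - 3*6) = -(6 - 1*36 - 18) = -(6 - 36 - 18) = -1*(-48) = 48)
(f(3)*13)*Q - 3341 = ((-5 - 1*3)*13)*48 - 3341 = ((-5 - 3)*13)*48 - 3341 = -8*13*48 - 3341 = -104*48 - 3341 = -4992 - 3341 = -8333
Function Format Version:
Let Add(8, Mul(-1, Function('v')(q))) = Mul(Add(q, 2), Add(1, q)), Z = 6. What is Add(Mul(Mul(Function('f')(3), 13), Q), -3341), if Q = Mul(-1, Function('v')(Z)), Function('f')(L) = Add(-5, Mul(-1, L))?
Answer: -8333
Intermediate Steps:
Function('v')(q) = Add(8, Mul(-1, Add(1, q), Add(2, q))) (Function('v')(q) = Add(8, Mul(-1, Mul(Add(q, 2), Add(1, q)))) = Add(8, Mul(-1, Mul(Add(2, q), Add(1, q)))) = Add(8, Mul(-1, Mul(Add(1, q), Add(2, q)))) = Add(8, Mul(-1, Add(1, q), Add(2, q))))
Q = 48 (Q = Mul(-1, Add(6, Mul(-1, Pow(6, 2)), Mul(-3, 6))) = Mul(-1, Add(6, Mul(-1, 36), -18)) = Mul(-1, Add(6, -36, -18)) = Mul(-1, -48) = 48)
Add(Mul(Mul(Function('f')(3), 13), Q), -3341) = Add(Mul(Mul(Add(-5, Mul(-1, 3)), 13), 48), -3341) = Add(Mul(Mul(Add(-5, -3), 13), 48), -3341) = Add(Mul(Mul(-8, 13), 48), -3341) = Add(Mul(-104, 48), -3341) = Add(-4992, -3341) = -8333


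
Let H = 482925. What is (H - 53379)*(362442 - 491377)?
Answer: -55383513510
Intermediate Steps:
(H - 53379)*(362442 - 491377) = (482925 - 53379)*(362442 - 491377) = 429546*(-128935) = -55383513510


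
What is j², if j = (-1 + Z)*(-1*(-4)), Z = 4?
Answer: 144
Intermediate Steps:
j = 12 (j = (-1 + 4)*(-1*(-4)) = 3*4 = 12)
j² = 12² = 144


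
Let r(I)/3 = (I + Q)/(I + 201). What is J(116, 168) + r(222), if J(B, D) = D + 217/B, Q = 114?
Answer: 939127/5452 ≈ 172.25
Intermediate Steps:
r(I) = 3*(114 + I)/(201 + I) (r(I) = 3*((I + 114)/(I + 201)) = 3*((114 + I)/(201 + I)) = 3*(114 + I)/(201 + I))
J(116, 168) + r(222) = (168 + 217/116) + 3*(114 + 222)/(201 + 222) = (168 + 217*(1/116)) + 3*336/423 = (168 + 217/116) + 3*(1/423)*336 = 19705/116 + 112/47 = 939127/5452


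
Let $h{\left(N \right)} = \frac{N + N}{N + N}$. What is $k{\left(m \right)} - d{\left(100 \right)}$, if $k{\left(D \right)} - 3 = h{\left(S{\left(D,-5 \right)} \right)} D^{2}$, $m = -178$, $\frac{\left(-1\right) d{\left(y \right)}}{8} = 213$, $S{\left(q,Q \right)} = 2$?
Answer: $33391$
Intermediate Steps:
$d{\left(y \right)} = -1704$ ($d{\left(y \right)} = \left(-8\right) 213 = -1704$)
$h{\left(N \right)} = 1$ ($h{\left(N \right)} = \frac{2 N}{2 N} = 2 N \frac{1}{2 N} = 1$)
$k{\left(D \right)} = 3 + D^{2}$ ($k{\left(D \right)} = 3 + 1 D^{2} = 3 + D^{2}$)
$k{\left(m \right)} - d{\left(100 \right)} = \left(3 + \left(-178\right)^{2}\right) - -1704 = \left(3 + 31684\right) + 1704 = 31687 + 1704 = 33391$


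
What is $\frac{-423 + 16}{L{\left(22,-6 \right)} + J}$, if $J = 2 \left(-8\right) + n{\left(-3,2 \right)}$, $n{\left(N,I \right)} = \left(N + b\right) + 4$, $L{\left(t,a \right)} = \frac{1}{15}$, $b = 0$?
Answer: $\frac{6105}{224} \approx 27.254$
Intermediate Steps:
$L{\left(t,a \right)} = \frac{1}{15}$
$n{\left(N,I \right)} = 4 + N$ ($n{\left(N,I \right)} = \left(N + 0\right) + 4 = N + 4 = 4 + N$)
$J = -15$ ($J = 2 \left(-8\right) + \left(4 - 3\right) = -16 + 1 = -15$)
$\frac{-423 + 16}{L{\left(22,-6 \right)} + J} = \frac{-423 + 16}{\frac{1}{15} - 15} = - \frac{407}{- \frac{224}{15}} = \left(-407\right) \left(- \frac{15}{224}\right) = \frac{6105}{224}$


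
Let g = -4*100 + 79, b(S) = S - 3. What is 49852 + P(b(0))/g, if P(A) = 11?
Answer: 16002481/321 ≈ 49852.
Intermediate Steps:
b(S) = -3 + S
g = -321 (g = -400 + 79 = -321)
49852 + P(b(0))/g = 49852 + 11/(-321) = 49852 + 11*(-1/321) = 49852 - 11/321 = 16002481/321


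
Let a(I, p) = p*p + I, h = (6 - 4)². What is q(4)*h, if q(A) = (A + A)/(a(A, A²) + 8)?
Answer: 8/67 ≈ 0.11940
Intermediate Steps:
h = 4 (h = 2² = 4)
a(I, p) = I + p² (a(I, p) = p² + I = I + p²)
q(A) = 2*A/(8 + A + A⁴) (q(A) = (A + A)/((A + (A²)²) + 8) = (2*A)/((A + A⁴) + 8) = (2*A)/(8 + A + A⁴) = 2*A/(8 + A + A⁴))
q(4)*h = (2*4/(8 + 4 + 4⁴))*4 = (2*4/(8 + 4 + 256))*4 = (2*4/268)*4 = (2*4*(1/268))*4 = (2/67)*4 = 8/67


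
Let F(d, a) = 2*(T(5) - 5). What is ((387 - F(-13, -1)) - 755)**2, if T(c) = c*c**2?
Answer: 369664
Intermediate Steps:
T(c) = c**3
F(d, a) = 240 (F(d, a) = 2*(5**3 - 5) = 2*(125 - 5) = 2*120 = 240)
((387 - F(-13, -1)) - 755)**2 = ((387 - 1*240) - 755)**2 = ((387 - 240) - 755)**2 = (147 - 755)**2 = (-608)**2 = 369664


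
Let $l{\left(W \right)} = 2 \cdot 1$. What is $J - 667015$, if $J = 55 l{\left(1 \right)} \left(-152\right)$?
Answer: $-683735$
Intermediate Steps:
$l{\left(W \right)} = 2$
$J = -16720$ ($J = 55 \cdot 2 \left(-152\right) = 110 \left(-152\right) = -16720$)
$J - 667015 = -16720 - 667015 = -683735$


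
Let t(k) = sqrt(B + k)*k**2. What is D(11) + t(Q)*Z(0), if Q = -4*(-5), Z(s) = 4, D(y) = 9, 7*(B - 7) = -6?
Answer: 9 + 1600*sqrt(1281)/7 ≈ 8189.8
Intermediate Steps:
B = 43/7 (B = 7 + (1/7)*(-6) = 7 - 6/7 = 43/7 ≈ 6.1429)
Q = 20
t(k) = k**2*sqrt(43/7 + k) (t(k) = sqrt(43/7 + k)*k**2 = k**2*sqrt(43/7 + k))
D(11) + t(Q)*Z(0) = 9 + ((1/7)*20**2*sqrt(301 + 49*20))*4 = 9 + ((1/7)*400*sqrt(301 + 980))*4 = 9 + ((1/7)*400*sqrt(1281))*4 = 9 + (400*sqrt(1281)/7)*4 = 9 + 1600*sqrt(1281)/7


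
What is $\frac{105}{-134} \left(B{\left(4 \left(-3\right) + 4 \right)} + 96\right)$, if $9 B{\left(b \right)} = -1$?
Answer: $- \frac{30205}{402} \approx -75.137$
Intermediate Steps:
$B{\left(b \right)} = - \frac{1}{9}$ ($B{\left(b \right)} = \frac{1}{9} \left(-1\right) = - \frac{1}{9}$)
$\frac{105}{-134} \left(B{\left(4 \left(-3\right) + 4 \right)} + 96\right) = \frac{105}{-134} \left(- \frac{1}{9} + 96\right) = 105 \left(- \frac{1}{134}\right) \frac{863}{9} = \left(- \frac{105}{134}\right) \frac{863}{9} = - \frac{30205}{402}$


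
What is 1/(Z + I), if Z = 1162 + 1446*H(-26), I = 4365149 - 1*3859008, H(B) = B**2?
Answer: 1/1484799 ≈ 6.7349e-7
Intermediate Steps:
I = 506141 (I = 4365149 - 3859008 = 506141)
Z = 978658 (Z = 1162 + 1446*(-26)**2 = 1162 + 1446*676 = 1162 + 977496 = 978658)
1/(Z + I) = 1/(978658 + 506141) = 1/1484799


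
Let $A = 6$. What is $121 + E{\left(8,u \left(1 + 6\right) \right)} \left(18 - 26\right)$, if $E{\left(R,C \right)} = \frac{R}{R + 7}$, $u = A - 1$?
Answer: $\frac{1751}{15} \approx 116.73$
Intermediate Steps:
$u = 5$ ($u = 6 - 1 = 5$)
$E{\left(R,C \right)} = \frac{R}{7 + R}$
$121 + E{\left(8,u \left(1 + 6\right) \right)} \left(18 - 26\right) = 121 + \frac{8}{7 + 8} \left(18 - 26\right) = 121 + \frac{8}{15} \left(18 - 26\right) = 121 + 8 \cdot \frac{1}{15} \left(-8\right) = 121 + \frac{8}{15} \left(-8\right) = 121 - \frac{64}{15} = \frac{1751}{15}$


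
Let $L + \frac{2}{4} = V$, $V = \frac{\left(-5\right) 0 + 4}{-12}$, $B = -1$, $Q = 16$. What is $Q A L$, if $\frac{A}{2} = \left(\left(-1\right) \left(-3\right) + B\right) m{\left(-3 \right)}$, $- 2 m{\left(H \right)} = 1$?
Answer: $\frac{80}{3} \approx 26.667$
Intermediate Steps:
$m{\left(H \right)} = - \frac{1}{2}$ ($m{\left(H \right)} = \left(- \frac{1}{2}\right) 1 = - \frac{1}{2}$)
$A = -2$ ($A = 2 \left(\left(-1\right) \left(-3\right) - 1\right) \left(- \frac{1}{2}\right) = 2 \left(3 - 1\right) \left(- \frac{1}{2}\right) = 2 \cdot 2 \left(- \frac{1}{2}\right) = 2 \left(-1\right) = -2$)
$V = - \frac{1}{3}$ ($V = \left(0 + 4\right) \left(- \frac{1}{12}\right) = 4 \left(- \frac{1}{12}\right) = - \frac{1}{3} \approx -0.33333$)
$L = - \frac{5}{6}$ ($L = - \frac{1}{2} - \frac{1}{3} = - \frac{5}{6} \approx -0.83333$)
$Q A L = 16 \left(-2\right) \left(- \frac{5}{6}\right) = \left(-32\right) \left(- \frac{5}{6}\right) = \frac{80}{3}$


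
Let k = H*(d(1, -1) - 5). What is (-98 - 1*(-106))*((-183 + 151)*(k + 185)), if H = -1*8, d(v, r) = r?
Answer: -59648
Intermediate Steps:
H = -8
k = 48 (k = -8*(-1 - 5) = -8*(-6) = 48)
(-98 - 1*(-106))*((-183 + 151)*(k + 185)) = (-98 - 1*(-106))*((-183 + 151)*(48 + 185)) = (-98 + 106)*(-32*233) = 8*(-7456) = -59648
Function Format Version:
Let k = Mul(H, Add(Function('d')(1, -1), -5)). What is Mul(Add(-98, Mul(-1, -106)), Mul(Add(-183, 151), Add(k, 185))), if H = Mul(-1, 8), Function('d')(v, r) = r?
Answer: -59648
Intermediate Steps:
H = -8
k = 48 (k = Mul(-8, Add(-1, -5)) = Mul(-8, -6) = 48)
Mul(Add(-98, Mul(-1, -106)), Mul(Add(-183, 151), Add(k, 185))) = Mul(Add(-98, Mul(-1, -106)), Mul(Add(-183, 151), Add(48, 185))) = Mul(Add(-98, 106), Mul(-32, 233)) = Mul(8, -7456) = -59648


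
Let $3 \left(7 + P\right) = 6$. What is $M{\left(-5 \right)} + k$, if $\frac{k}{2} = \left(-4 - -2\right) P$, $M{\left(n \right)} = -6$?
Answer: $14$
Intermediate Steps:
$P = -5$ ($P = -7 + \frac{1}{3} \cdot 6 = -7 + 2 = -5$)
$k = 20$ ($k = 2 \left(-4 - -2\right) \left(-5\right) = 2 \left(-4 + \left(-2 + 4\right)\right) \left(-5\right) = 2 \left(-4 + 2\right) \left(-5\right) = 2 \left(\left(-2\right) \left(-5\right)\right) = 2 \cdot 10 = 20$)
$M{\left(-5 \right)} + k = -6 + 20 = 14$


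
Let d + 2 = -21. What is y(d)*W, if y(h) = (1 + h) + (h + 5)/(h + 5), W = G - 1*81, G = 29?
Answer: 1092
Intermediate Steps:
d = -23 (d = -2 - 21 = -23)
W = -52 (W = 29 - 1*81 = 29 - 81 = -52)
y(h) = 2 + h (y(h) = (1 + h) + (5 + h)/(5 + h) = (1 + h) + 1 = 2 + h)
y(d)*W = (2 - 23)*(-52) = -21*(-52) = 1092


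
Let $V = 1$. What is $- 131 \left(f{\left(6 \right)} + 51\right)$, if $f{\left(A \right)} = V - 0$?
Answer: $-6812$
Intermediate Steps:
$f{\left(A \right)} = 1$ ($f{\left(A \right)} = 1 - 0 = 1 + 0 = 1$)
$- 131 \left(f{\left(6 \right)} + 51\right) = - 131 \left(1 + 51\right) = \left(-131\right) 52 = -6812$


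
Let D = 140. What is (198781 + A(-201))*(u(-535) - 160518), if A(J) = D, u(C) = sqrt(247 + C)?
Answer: -31930401078 + 2387052*I*sqrt(2) ≈ -3.193e+10 + 3.3758e+6*I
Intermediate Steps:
A(J) = 140
(198781 + A(-201))*(u(-535) - 160518) = (198781 + 140)*(sqrt(247 - 535) - 160518) = 198921*(sqrt(-288) - 160518) = 198921*(12*I*sqrt(2) - 160518) = 198921*(-160518 + 12*I*sqrt(2)) = -31930401078 + 2387052*I*sqrt(2)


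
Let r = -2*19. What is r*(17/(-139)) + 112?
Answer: 16214/139 ≈ 116.65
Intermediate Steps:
r = -38
r*(17/(-139)) + 112 = -646/(-139) + 112 = -646*(-1)/139 + 112 = -38*(-17/139) + 112 = 646/139 + 112 = 16214/139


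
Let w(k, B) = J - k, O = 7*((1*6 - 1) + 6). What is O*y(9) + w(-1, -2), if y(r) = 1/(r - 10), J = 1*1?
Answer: -75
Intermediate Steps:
J = 1
y(r) = 1/(-10 + r)
O = 77 (O = 7*((6 - 1) + 6) = 7*(5 + 6) = 7*11 = 77)
w(k, B) = 1 - k
O*y(9) + w(-1, -2) = 77/(-10 + 9) + (1 - 1*(-1)) = 77/(-1) + (1 + 1) = 77*(-1) + 2 = -77 + 2 = -75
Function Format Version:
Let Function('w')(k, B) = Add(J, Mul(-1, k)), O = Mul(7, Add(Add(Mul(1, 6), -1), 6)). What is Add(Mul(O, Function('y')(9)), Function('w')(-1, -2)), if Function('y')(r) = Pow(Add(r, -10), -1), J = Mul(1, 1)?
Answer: -75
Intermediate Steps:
J = 1
Function('y')(r) = Pow(Add(-10, r), -1)
O = 77 (O = Mul(7, Add(Add(6, -1), 6)) = Mul(7, Add(5, 6)) = Mul(7, 11) = 77)
Function('w')(k, B) = Add(1, Mul(-1, k))
Add(Mul(O, Function('y')(9)), Function('w')(-1, -2)) = Add(Mul(77, Pow(Add(-10, 9), -1)), Add(1, Mul(-1, -1))) = Add(Mul(77, Pow(-1, -1)), Add(1, 1)) = Add(Mul(77, -1), 2) = Add(-77, 2) = -75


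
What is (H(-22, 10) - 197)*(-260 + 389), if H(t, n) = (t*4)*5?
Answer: -82173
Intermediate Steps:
H(t, n) = 20*t (H(t, n) = (4*t)*5 = 20*t)
(H(-22, 10) - 197)*(-260 + 389) = (20*(-22) - 197)*(-260 + 389) = (-440 - 197)*129 = -637*129 = -82173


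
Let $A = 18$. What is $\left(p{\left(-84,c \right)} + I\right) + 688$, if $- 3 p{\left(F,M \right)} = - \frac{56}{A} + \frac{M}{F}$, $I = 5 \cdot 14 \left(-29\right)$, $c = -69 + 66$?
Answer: $- \frac{1013777}{756} \approx -1341.0$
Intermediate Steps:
$c = -3$
$I = -2030$ ($I = 70 \left(-29\right) = -2030$)
$p{\left(F,M \right)} = \frac{28}{27} - \frac{M}{3 F}$ ($p{\left(F,M \right)} = - \frac{- \frac{56}{18} + \frac{M}{F}}{3} = - \frac{\left(-56\right) \frac{1}{18} + \frac{M}{F}}{3} = - \frac{- \frac{28}{9} + \frac{M}{F}}{3} = \frac{28}{27} - \frac{M}{3 F}$)
$\left(p{\left(-84,c \right)} + I\right) + 688 = \left(\left(\frac{28}{27} - - \frac{1}{-84}\right) - 2030\right) + 688 = \left(\left(\frac{28}{27} - \left(-1\right) \left(- \frac{1}{84}\right)\right) - 2030\right) + 688 = \left(\left(\frac{28}{27} - \frac{1}{84}\right) - 2030\right) + 688 = \left(\frac{775}{756} - 2030\right) + 688 = - \frac{1533905}{756} + 688 = - \frac{1013777}{756}$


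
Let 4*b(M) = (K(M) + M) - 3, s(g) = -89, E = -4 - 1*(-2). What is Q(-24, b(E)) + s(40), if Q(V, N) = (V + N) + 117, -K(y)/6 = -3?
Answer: 29/4 ≈ 7.2500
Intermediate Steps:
E = -2 (E = -4 + 2 = -2)
K(y) = 18 (K(y) = -6*(-3) = 18)
b(M) = 15/4 + M/4 (b(M) = ((18 + M) - 3)/4 = (15 + M)/4 = 15/4 + M/4)
Q(V, N) = 117 + N + V (Q(V, N) = (N + V) + 117 = 117 + N + V)
Q(-24, b(E)) + s(40) = (117 + (15/4 + (¼)*(-2)) - 24) - 89 = (117 + (15/4 - ½) - 24) - 89 = (117 + 13/4 - 24) - 89 = 385/4 - 89 = 29/4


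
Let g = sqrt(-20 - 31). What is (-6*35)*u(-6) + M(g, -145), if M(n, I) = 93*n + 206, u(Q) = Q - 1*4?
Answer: 2306 + 93*I*sqrt(51) ≈ 2306.0 + 664.15*I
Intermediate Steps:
u(Q) = -4 + Q (u(Q) = Q - 4 = -4 + Q)
g = I*sqrt(51) (g = sqrt(-51) = I*sqrt(51) ≈ 7.1414*I)
M(n, I) = 206 + 93*n
(-6*35)*u(-6) + M(g, -145) = (-6*35)*(-4 - 6) + (206 + 93*(I*sqrt(51))) = -210*(-10) + (206 + 93*I*sqrt(51)) = 2100 + (206 + 93*I*sqrt(51)) = 2306 + 93*I*sqrt(51)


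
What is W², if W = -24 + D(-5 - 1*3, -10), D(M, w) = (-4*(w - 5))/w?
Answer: 900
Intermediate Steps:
D(M, w) = (20 - 4*w)/w (D(M, w) = (-4*(-5 + w))/w = (20 - 4*w)/w)
W = -30 (W = -24 + (-4 + 20/(-10)) = -24 + (-4 + 20*(-⅒)) = -24 + (-4 - 2) = -24 - 6 = -30)
W² = (-30)² = 900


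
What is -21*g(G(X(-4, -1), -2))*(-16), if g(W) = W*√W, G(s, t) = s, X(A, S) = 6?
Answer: 2016*√6 ≈ 4938.2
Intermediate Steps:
g(W) = W^(3/2)
-21*g(G(X(-4, -1), -2))*(-16) = -126*√6*(-16) = 2016*√6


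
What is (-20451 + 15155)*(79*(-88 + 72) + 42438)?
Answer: -218057504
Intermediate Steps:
(-20451 + 15155)*(79*(-88 + 72) + 42438) = -5296*(79*(-16) + 42438) = -5296*(-1264 + 42438) = -5296*41174 = -218057504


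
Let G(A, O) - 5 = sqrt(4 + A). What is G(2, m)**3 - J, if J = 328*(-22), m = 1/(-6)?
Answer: 7431 + 81*sqrt(6) ≈ 7629.4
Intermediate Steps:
m = -1/6 ≈ -0.16667
G(A, O) = 5 + sqrt(4 + A)
J = -7216
G(2, m)**3 - J = (5 + sqrt(4 + 2))**3 - 1*(-7216) = (5 + sqrt(6))**3 + 7216 = 7216 + (5 + sqrt(6))**3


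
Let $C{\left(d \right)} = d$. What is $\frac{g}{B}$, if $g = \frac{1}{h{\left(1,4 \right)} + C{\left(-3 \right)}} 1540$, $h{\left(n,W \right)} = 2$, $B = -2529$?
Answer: $\frac{1540}{2529} \approx 0.60894$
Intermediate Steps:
$g = -1540$ ($g = \frac{1}{2 - 3} \cdot 1540 = \frac{1}{-1} \cdot 1540 = \left(-1\right) 1540 = -1540$)
$\frac{g}{B} = - \frac{1540}{-2529} = \left(-1540\right) \left(- \frac{1}{2529}\right) = \frac{1540}{2529}$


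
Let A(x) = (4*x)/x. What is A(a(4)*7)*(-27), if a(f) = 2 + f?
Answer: -108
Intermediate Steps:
A(x) = 4
A(a(4)*7)*(-27) = 4*(-27) = -108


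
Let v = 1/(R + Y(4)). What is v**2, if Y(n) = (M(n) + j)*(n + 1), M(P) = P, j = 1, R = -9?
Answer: 1/256 ≈ 0.0039063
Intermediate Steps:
Y(n) = (1 + n)**2 (Y(n) = (n + 1)*(n + 1) = (1 + n)*(1 + n) = (1 + n)**2)
v = 1/16 (v = 1/(-9 + (1 + 4**2 + 2*4)) = 1/(-9 + (1 + 16 + 8)) = 1/(-9 + 25) = 1/16 ≈ 0.062500)
v**2 = (1/16)**2 = 1/256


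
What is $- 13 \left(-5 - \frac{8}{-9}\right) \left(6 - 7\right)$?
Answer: $- \frac{481}{9} \approx -53.444$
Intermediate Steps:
$- 13 \left(-5 - \frac{8}{-9}\right) \left(6 - 7\right) = - 13 \left(-5 - - \frac{8}{9}\right) \left(-1\right) = - 13 \left(-5 + \frac{8}{9}\right) \left(-1\right) = - 13 \left(\left(- \frac{37}{9}\right) \left(-1\right)\right) = \left(-13\right) \frac{37}{9} = - \frac{481}{9}$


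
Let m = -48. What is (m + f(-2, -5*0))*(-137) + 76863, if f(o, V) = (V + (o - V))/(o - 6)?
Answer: 333619/4 ≈ 83405.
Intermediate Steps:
f(o, V) = o/(-6 + o)
(m + f(-2, -5*0))*(-137) + 76863 = (-48 - 2/(-6 - 2))*(-137) + 76863 = (-48 - 2/(-8))*(-137) + 76863 = (-48 - 2*(-1/8))*(-137) + 76863 = (-48 + 1/4)*(-137) + 76863 = -191/4*(-137) + 76863 = 26167/4 + 76863 = 333619/4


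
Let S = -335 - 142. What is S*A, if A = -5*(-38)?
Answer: -90630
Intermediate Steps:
A = 190
S = -477
S*A = -477*190 = -90630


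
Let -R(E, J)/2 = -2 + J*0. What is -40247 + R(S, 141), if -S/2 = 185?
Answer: -40243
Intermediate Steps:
S = -370 (S = -2*185 = -370)
R(E, J) = 4 (R(E, J) = -2*(-2 + J*0) = -2*(-2 + 0) = -2*(-2) = 4)
-40247 + R(S, 141) = -40247 + 4 = -40243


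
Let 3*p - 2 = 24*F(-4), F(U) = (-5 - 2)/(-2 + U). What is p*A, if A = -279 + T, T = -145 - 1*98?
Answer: -5220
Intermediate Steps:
T = -243 (T = -145 - 98 = -243)
F(U) = -7/(-2 + U)
A = -522 (A = -279 - 243 = -522)
p = 10 (p = ⅔ + (24*(-7/(-2 - 4)))/3 = ⅔ + (24*(-7/(-6)))/3 = ⅔ + (24*(-7*(-⅙)))/3 = ⅔ + (24*(7/6))/3 = ⅔ + (⅓)*28 = ⅔ + 28/3 = 10)
p*A = 10*(-522) = -5220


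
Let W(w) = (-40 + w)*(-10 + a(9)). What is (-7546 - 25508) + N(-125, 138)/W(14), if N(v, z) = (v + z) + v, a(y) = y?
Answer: -429758/13 ≈ -33058.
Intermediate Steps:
N(v, z) = z + 2*v
W(w) = 40 - w (W(w) = (-40 + w)*(-10 + 9) = (-40 + w)*(-1) = 40 - w)
(-7546 - 25508) + N(-125, 138)/W(14) = (-7546 - 25508) + (138 + 2*(-125))/(40 - 1*14) = -33054 + (138 - 250)/(40 - 14) = -33054 - 112/26 = -33054 - 112*1/26 = -33054 - 56/13 = -429758/13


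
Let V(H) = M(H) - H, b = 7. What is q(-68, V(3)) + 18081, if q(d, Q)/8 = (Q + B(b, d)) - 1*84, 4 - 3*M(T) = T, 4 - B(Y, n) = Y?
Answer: 52091/3 ≈ 17364.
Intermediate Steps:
B(Y, n) = 4 - Y
M(T) = 4/3 - T/3
V(H) = 4/3 - 4*H/3 (V(H) = (4/3 - H/3) - H = 4/3 - 4*H/3)
q(d, Q) = -696 + 8*Q (q(d, Q) = 8*((Q + (4 - 1*7)) - 1*84) = 8*((Q + (4 - 7)) - 84) = 8*((Q - 3) - 84) = 8*((-3 + Q) - 84) = 8*(-87 + Q) = -696 + 8*Q)
q(-68, V(3)) + 18081 = (-696 + 8*(4/3 - 4/3*3)) + 18081 = (-696 + 8*(4/3 - 4)) + 18081 = (-696 + 8*(-8/3)) + 18081 = (-696 - 64/3) + 18081 = -2152/3 + 18081 = 52091/3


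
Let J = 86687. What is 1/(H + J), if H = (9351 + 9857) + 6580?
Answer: 1/112475 ≈ 8.8909e-6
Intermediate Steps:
H = 25788 (H = 19208 + 6580 = 25788)
1/(H + J) = 1/(25788 + 86687) = 1/112475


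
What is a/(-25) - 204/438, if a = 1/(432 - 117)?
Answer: -267823/574875 ≈ -0.46588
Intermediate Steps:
a = 1/315 ≈ 0.0031746
a/(-25) - 204/438 = (1/315)/(-25) - 204/438 = (1/315)*(-1/25) - 204*1/438 = -1/7875 - 34/73 = -267823/574875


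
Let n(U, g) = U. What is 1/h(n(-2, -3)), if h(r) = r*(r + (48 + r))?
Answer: -1/88 ≈ -0.011364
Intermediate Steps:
h(r) = r*(48 + 2*r)
1/h(n(-2, -3)) = 1/(2*(-2)*(24 - 2)) = 1/(2*(-2)*22) = 1/(-88) = -1/88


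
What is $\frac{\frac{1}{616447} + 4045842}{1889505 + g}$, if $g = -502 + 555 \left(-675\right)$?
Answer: $\frac{2494047163375}{933533774966} \approx 2.6716$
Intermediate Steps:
$g = -375127$ ($g = -502 - 374625 = -375127$)
$\frac{\frac{1}{616447} + 4045842}{1889505 + g} = \frac{\frac{1}{616447} + 4045842}{1889505 - 375127} = \frac{\frac{1}{616447} + 4045842}{1514378} = \frac{2494047163375}{616447} \cdot \frac{1}{1514378} = \frac{2494047163375}{933533774966}$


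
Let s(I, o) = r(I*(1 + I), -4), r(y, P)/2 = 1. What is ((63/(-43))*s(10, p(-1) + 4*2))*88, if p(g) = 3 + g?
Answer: -11088/43 ≈ -257.86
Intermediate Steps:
r(y, P) = 2 (r(y, P) = 2*1 = 2)
s(I, o) = 2
((63/(-43))*s(10, p(-1) + 4*2))*88 = ((63/(-43))*2)*88 = ((63*(-1/43))*2)*88 = -63/43*2*88 = -126/43*88 = -11088/43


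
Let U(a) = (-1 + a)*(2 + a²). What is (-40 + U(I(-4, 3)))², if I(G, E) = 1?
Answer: 1600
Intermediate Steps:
(-40 + U(I(-4, 3)))² = (-40 + (-2 + 1³ - 1*1² + 2*1))² = (-40 + (-2 + 1 - 1*1 + 2))² = (-40 + (-2 + 1 - 1 + 2))² = (-40 + 0)² = (-40)² = 1600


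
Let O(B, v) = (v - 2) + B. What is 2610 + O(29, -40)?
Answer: 2597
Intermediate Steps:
O(B, v) = -2 + B + v (O(B, v) = (-2 + v) + B = -2 + B + v)
2610 + O(29, -40) = 2610 + (-2 + 29 - 40) = 2610 - 13 = 2597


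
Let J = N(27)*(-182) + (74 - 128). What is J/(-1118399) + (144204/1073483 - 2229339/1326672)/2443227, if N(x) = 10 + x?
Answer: 212763010304158622375/35058743329169536559568 ≈ 0.0060688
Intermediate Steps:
J = -6788 (J = (10 + 27)*(-182) + (74 - 128) = 37*(-182) - 54 = -6734 - 54 = -6788)
J/(-1118399) + (144204/1073483 - 2229339/1326672)/2443227 = -6788/(-1118399) + (144204/1073483 - 2229339/1326672)/2443227 = -6788*(-1/1118399) + (144204*(1/1073483) - 2229339*1/1326672)*(1/2443227) = 6788/1118399 + (144204/1073483 - 743113/442224)*(1/2443227) = 6788/1118399 - 733948702883/474719946192*1/2443227 = 6788/1118399 - 733948702883/1159848589974841584 = 212763010304158622375/35058743329169536559568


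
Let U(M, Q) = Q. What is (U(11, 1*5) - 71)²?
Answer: 4356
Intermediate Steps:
(U(11, 1*5) - 71)² = (1*5 - 71)² = (5 - 71)² = (-66)² = 4356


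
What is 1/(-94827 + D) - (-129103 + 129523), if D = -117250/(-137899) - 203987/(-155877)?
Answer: -856080452355870783/2038286740144258 ≈ -420.00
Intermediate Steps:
D = 46406181563/21495282423 (D = -117250*(-1/137899) - 203987*(-1/155877) = 117250/137899 + 203987/155877 = 46406181563/21495282423 ≈ 2.1589)
1/(-94827 + D) - (-129103 + 129523) = 1/(-94827 + 46406181563/21495282423) - (-129103 + 129523) = 1/(-2038286740144258/21495282423) - 1*420 = -21495282423/2038286740144258 - 420 = -856080452355870783/2038286740144258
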